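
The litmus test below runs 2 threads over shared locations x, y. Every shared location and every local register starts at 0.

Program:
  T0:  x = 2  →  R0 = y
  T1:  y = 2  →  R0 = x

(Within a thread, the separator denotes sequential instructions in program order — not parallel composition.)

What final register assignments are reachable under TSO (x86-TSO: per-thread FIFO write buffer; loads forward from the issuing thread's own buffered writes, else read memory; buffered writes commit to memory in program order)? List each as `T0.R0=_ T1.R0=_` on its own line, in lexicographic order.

outcome vector order: (T0.R0,T1.R0)
|TSO outcomes| = 4

T0.R0=0 T1.R0=0
T0.R0=0 T1.R0=2
T0.R0=2 T1.R0=0
T0.R0=2 T1.R0=2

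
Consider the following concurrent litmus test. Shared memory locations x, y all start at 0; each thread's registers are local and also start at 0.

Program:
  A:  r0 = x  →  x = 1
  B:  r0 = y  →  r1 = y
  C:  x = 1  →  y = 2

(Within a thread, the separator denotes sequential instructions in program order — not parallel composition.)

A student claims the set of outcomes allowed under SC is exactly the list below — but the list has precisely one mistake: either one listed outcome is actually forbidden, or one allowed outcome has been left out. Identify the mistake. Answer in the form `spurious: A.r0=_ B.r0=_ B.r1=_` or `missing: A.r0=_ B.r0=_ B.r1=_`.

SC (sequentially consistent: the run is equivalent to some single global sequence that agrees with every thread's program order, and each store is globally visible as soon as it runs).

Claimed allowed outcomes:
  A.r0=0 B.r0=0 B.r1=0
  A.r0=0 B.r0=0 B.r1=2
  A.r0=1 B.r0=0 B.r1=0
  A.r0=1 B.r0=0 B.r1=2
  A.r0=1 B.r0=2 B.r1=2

missing: A.r0=0 B.r0=2 B.r1=2

outcome vector order: (A.r0,B.r0,B.r1)
SC (6): 0/0/0 0/0/2 0/2/2 1/0/0 1/0/2 1/2/2
SC∖claimed = {0/2/2}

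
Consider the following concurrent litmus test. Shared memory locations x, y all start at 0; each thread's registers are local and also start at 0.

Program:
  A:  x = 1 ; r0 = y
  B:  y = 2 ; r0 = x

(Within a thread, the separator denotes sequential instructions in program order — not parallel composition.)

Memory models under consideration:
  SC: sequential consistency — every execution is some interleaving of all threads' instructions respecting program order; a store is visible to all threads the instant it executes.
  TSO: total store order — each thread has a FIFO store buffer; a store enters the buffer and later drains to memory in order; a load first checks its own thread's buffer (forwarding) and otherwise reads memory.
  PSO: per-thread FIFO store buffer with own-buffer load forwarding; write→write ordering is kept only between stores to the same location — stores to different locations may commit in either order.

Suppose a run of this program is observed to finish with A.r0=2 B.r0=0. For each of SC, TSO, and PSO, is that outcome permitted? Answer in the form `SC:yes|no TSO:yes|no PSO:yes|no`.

outcome vector order: (A.r0,B.r0)
[SC] allowed = {<0 1> <2 0> <2 1>}
[TSO] allowed = {<0 0> <0 1> <2 0> <2 1>}
[PSO] allowed = {<0 0> <0 1> <2 0> <2 1>}
target <2 0> ∈ {SC,TSO,PSO}

SC:yes TSO:yes PSO:yes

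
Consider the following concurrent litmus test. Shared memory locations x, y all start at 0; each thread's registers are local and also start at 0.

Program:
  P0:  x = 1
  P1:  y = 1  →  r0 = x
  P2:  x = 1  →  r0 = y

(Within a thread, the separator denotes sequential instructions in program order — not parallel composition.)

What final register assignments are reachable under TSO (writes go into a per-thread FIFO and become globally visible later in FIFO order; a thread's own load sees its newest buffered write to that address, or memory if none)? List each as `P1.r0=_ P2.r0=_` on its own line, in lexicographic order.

outcome vector order: (P1.r0,P2.r0)
|TSO outcomes| = 4

P1.r0=0 P2.r0=0
P1.r0=0 P2.r0=1
P1.r0=1 P2.r0=0
P1.r0=1 P2.r0=1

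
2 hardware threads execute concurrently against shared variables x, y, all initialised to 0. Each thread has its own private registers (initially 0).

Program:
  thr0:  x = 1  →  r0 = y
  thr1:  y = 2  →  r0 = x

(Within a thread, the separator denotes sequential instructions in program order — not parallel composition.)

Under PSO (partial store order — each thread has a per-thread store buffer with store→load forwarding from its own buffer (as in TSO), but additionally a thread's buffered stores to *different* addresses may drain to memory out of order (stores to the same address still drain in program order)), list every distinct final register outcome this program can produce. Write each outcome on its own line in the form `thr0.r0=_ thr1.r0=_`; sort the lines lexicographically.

outcome vector order: (thr0.r0,thr1.r0)
|PSO outcomes| = 4

thr0.r0=0 thr1.r0=0
thr0.r0=0 thr1.r0=1
thr0.r0=2 thr1.r0=0
thr0.r0=2 thr1.r0=1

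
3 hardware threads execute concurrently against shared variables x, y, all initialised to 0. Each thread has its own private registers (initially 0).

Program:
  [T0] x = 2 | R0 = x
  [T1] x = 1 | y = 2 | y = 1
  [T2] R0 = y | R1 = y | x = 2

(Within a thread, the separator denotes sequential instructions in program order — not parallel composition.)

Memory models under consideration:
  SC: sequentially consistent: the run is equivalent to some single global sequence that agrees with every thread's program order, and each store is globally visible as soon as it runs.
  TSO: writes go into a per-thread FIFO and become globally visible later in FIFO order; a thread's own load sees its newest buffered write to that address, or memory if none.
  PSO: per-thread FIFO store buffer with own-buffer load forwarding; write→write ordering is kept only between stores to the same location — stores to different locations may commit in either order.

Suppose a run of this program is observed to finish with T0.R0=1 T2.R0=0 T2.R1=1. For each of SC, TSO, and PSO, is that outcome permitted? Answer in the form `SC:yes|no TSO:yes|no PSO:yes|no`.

SC:yes TSO:yes PSO:yes

outcome vector order: (T0.R0,T2.R0,T2.R1)
SC (12): 1/0/0 1/0/1 1/0/2 1/1/1 1/2/1 1/2/2 2/0/0 2/0/1 2/0/2 2/1/1 2/2/1 2/2/2
TSO (12): 1/0/0 1/0/1 1/0/2 1/1/1 1/2/1 1/2/2 2/0/0 2/0/1 2/0/2 2/1/1 2/2/1 2/2/2
PSO (12): 1/0/0 1/0/1 1/0/2 1/1/1 1/2/1 1/2/2 2/0/0 2/0/1 2/0/2 2/1/1 2/2/1 2/2/2
target 1/0/1 ∈ {SC,TSO,PSO}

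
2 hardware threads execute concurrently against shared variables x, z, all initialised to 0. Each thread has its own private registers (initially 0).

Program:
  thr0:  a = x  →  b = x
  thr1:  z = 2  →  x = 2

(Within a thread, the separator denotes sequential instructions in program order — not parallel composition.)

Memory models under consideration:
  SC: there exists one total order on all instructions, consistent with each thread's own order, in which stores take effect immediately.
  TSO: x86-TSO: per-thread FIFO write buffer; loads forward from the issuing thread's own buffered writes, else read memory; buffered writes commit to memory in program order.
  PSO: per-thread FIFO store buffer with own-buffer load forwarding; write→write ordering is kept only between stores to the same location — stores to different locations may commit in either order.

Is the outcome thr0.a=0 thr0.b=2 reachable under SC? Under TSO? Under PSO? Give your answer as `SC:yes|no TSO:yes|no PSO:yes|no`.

outcome vector order: (thr0.a,thr0.b)
SC (3): 0/0; 0/2; 2/2
TSO (3): 0/0; 0/2; 2/2
PSO (3): 0/0; 0/2; 2/2
target 0/2 ∈ {SC,TSO,PSO}

SC:yes TSO:yes PSO:yes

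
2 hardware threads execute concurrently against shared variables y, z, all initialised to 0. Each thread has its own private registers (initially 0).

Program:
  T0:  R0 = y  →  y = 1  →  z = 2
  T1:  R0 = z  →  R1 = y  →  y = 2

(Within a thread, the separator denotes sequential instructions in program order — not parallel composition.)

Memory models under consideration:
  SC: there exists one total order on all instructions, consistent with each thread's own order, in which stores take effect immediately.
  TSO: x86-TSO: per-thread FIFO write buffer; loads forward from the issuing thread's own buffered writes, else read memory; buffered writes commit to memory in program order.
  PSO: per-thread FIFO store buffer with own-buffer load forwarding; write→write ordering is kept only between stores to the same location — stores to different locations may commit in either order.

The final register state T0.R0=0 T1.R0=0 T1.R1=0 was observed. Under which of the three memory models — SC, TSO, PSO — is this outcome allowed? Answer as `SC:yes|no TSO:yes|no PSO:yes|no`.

outcome vector order: (T0.R0,T1.R0,T1.R1)
[SC] allowed = {000, 001, 021, 200}
[TSO] allowed = {000, 001, 021, 200}
[PSO] allowed = {000, 001, 020, 021, 200}
target 000 ∈ {SC,TSO,PSO}

SC:yes TSO:yes PSO:yes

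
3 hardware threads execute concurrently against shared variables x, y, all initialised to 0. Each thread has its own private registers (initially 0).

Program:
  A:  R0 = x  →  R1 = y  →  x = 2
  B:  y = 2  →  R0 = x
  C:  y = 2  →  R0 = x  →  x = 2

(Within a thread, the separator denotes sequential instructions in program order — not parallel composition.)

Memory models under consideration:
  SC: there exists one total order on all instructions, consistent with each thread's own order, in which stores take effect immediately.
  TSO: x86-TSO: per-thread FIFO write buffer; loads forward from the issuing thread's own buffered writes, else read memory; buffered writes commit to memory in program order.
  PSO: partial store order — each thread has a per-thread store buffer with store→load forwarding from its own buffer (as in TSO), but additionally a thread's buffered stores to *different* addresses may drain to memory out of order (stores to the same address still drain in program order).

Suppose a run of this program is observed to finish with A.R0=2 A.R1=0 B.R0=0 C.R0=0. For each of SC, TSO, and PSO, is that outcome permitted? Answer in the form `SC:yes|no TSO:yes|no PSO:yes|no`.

SC:no TSO:no PSO:yes

outcome vector order: (A.R0,A.R1,B.R0,C.R0)
under SC → 0000, 0002, 0020, 0022, 0200, 0202, 0220, 0222, 2200, 2220
under TSO → 0000, 0002, 0020, 0022, 0200, 0202, 0220, 0222, 2200, 2220
under PSO → 0000, 0002, 0020, 0022, 0200, 0202, 0220, 0222, 2000, 2020, 2200, 2220
target 2000 ∈ {PSO}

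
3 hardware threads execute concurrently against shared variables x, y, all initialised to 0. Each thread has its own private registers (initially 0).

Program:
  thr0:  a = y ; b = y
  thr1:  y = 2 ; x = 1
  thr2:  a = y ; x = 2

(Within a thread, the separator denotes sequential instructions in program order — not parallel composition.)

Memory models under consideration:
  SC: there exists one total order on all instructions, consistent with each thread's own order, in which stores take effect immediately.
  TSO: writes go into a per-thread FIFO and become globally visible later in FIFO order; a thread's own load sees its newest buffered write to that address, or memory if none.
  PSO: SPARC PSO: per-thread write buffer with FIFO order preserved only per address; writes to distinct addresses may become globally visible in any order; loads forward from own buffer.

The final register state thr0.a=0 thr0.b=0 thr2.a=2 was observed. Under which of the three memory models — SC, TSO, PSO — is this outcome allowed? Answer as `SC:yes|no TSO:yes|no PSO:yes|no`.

outcome vector order: (thr0.a,thr0.b,thr2.a)
SC (6): (0,0,0) (0,0,2) (0,2,0) (0,2,2) (2,2,0) (2,2,2)
TSO (6): (0,0,0) (0,0,2) (0,2,0) (0,2,2) (2,2,0) (2,2,2)
PSO (6): (0,0,0) (0,0,2) (0,2,0) (0,2,2) (2,2,0) (2,2,2)
target (0,0,2) ∈ {SC,TSO,PSO}

SC:yes TSO:yes PSO:yes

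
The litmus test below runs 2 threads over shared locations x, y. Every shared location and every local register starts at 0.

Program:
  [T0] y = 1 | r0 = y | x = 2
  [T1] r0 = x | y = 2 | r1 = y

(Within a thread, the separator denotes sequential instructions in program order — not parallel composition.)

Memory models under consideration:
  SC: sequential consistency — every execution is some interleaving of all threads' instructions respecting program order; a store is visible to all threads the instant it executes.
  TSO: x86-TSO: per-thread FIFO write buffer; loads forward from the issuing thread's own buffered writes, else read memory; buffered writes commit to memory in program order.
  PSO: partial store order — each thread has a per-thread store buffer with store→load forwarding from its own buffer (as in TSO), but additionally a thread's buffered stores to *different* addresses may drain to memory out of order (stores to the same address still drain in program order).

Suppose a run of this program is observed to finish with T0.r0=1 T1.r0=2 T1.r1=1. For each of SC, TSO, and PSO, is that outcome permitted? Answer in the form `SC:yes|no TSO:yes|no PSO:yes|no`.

outcome vector order: (T0.r0,T1.r0,T1.r1)
SC: 4 outcomes — {1/0/1 1/0/2 1/2/2 2/0/2}
TSO: 4 outcomes — {1/0/1 1/0/2 1/2/2 2/0/2}
PSO: 5 outcomes — {1/0/1 1/0/2 1/2/1 1/2/2 2/0/2}
target 1/2/1 ∈ {PSO}

SC:no TSO:no PSO:yes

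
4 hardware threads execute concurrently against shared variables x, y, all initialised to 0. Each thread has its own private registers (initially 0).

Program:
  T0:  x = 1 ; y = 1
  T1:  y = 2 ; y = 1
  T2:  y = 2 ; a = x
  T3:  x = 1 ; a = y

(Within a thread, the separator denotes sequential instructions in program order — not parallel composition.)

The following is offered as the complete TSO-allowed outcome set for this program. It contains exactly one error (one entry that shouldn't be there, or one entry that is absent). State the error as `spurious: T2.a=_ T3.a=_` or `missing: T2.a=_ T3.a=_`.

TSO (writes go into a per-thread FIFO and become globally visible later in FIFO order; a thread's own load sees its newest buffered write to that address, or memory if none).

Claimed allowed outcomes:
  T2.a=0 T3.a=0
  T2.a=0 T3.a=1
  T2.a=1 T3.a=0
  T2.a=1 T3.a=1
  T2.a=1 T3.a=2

missing: T2.a=0 T3.a=2

outcome vector order: (T2.a,T3.a)
[TSO] allowed = {<0 0>, <0 1>, <0 2>, <1 0>, <1 1>, <1 2>}
TSO∖claimed = {<0 2>}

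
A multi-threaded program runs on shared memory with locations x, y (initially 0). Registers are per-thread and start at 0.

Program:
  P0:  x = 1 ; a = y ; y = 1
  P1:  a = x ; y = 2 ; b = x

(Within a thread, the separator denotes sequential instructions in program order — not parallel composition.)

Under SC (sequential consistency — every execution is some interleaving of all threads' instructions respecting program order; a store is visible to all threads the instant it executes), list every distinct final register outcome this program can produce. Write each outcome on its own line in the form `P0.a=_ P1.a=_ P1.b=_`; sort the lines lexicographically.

P0.a=0 P1.a=0 P1.b=1
P0.a=0 P1.a=1 P1.b=1
P0.a=2 P1.a=0 P1.b=0
P0.a=2 P1.a=0 P1.b=1
P0.a=2 P1.a=1 P1.b=1

outcome vector order: (P0.a,P1.a,P1.b)
|SC outcomes| = 5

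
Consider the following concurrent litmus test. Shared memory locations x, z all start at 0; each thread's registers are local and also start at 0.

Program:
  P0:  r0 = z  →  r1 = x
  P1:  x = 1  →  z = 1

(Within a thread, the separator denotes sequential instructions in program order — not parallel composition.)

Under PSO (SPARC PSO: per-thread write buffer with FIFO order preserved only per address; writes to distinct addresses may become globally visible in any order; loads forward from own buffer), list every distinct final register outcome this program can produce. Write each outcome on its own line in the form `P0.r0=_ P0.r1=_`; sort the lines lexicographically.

outcome vector order: (P0.r0,P0.r1)
|PSO outcomes| = 4

P0.r0=0 P0.r1=0
P0.r0=0 P0.r1=1
P0.r0=1 P0.r1=0
P0.r0=1 P0.r1=1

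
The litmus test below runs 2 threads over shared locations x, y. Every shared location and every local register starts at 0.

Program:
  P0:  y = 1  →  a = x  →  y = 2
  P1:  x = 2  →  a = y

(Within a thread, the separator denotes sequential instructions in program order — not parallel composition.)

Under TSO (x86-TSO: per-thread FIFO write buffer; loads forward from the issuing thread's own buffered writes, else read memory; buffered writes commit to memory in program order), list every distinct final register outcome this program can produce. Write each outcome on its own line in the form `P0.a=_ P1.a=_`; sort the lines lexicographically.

P0.a=0 P1.a=0
P0.a=0 P1.a=1
P0.a=0 P1.a=2
P0.a=2 P1.a=0
P0.a=2 P1.a=1
P0.a=2 P1.a=2

outcome vector order: (P0.a,P1.a)
|TSO outcomes| = 6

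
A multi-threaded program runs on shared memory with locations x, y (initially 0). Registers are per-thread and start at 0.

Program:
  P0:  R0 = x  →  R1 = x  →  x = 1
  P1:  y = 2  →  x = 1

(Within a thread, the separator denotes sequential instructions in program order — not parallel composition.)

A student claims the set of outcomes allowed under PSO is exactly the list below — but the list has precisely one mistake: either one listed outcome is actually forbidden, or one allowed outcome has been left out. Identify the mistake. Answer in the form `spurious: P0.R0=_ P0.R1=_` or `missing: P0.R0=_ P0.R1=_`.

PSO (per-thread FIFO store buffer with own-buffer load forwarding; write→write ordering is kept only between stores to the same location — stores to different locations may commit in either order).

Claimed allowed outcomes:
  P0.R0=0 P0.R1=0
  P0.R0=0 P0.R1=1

missing: P0.R0=1 P0.R1=1

outcome vector order: (P0.R0,P0.R1)
PSO: 3 outcomes — {(0,0); (0,1); (1,1)}
PSO∖claimed = {(1,1)}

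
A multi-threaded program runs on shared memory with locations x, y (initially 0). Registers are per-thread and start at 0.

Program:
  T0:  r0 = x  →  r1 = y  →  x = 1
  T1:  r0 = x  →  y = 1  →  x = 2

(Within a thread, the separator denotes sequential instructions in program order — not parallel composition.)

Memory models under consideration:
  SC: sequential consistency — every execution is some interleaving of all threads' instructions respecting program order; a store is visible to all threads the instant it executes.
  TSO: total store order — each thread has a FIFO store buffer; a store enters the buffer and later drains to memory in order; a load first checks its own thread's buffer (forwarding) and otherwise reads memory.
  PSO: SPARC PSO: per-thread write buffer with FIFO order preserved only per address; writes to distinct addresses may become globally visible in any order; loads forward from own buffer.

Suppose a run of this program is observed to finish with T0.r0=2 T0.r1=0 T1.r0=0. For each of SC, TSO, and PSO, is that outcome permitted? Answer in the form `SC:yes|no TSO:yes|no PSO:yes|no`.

outcome vector order: (T0.r0,T0.r1,T1.r0)
SC: 4 outcomes — {000; 001; 010; 210}
TSO: 4 outcomes — {000; 001; 010; 210}
PSO: 5 outcomes — {000; 001; 010; 200; 210}
target 200 ∈ {PSO}

SC:no TSO:no PSO:yes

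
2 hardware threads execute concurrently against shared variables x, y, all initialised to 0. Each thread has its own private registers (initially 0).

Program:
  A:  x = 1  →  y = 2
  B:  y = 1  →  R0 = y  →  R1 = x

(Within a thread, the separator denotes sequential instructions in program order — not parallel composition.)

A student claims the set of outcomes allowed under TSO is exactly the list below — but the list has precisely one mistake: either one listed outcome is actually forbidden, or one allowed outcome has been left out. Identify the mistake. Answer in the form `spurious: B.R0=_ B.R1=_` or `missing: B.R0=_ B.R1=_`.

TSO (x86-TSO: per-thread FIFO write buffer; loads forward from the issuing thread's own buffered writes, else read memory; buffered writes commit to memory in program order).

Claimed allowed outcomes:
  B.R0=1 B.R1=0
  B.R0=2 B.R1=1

missing: B.R0=1 B.R1=1

outcome vector order: (B.R0,B.R1)
TSO: 3 outcomes — {<1 0>; <1 1>; <2 1>}
TSO∖claimed = {<1 1>}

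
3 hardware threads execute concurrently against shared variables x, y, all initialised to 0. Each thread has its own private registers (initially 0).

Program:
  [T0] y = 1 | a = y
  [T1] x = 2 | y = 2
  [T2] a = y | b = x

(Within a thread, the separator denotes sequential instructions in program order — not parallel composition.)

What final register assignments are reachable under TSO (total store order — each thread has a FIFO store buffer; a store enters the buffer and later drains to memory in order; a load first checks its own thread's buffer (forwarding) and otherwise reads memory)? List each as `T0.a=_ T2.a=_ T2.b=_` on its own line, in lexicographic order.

T0.a=1 T2.a=0 T2.b=0
T0.a=1 T2.a=0 T2.b=2
T0.a=1 T2.a=1 T2.b=0
T0.a=1 T2.a=1 T2.b=2
T0.a=1 T2.a=2 T2.b=2
T0.a=2 T2.a=0 T2.b=0
T0.a=2 T2.a=0 T2.b=2
T0.a=2 T2.a=1 T2.b=0
T0.a=2 T2.a=1 T2.b=2
T0.a=2 T2.a=2 T2.b=2

outcome vector order: (T0.a,T2.a,T2.b)
|TSO outcomes| = 10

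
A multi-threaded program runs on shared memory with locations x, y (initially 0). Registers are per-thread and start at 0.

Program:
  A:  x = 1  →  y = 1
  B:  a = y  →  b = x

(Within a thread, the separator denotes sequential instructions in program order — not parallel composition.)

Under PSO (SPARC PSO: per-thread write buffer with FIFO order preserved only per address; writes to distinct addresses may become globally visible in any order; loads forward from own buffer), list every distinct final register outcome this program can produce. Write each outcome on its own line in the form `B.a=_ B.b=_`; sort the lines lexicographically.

B.a=0 B.b=0
B.a=0 B.b=1
B.a=1 B.b=0
B.a=1 B.b=1

outcome vector order: (B.a,B.b)
|PSO outcomes| = 4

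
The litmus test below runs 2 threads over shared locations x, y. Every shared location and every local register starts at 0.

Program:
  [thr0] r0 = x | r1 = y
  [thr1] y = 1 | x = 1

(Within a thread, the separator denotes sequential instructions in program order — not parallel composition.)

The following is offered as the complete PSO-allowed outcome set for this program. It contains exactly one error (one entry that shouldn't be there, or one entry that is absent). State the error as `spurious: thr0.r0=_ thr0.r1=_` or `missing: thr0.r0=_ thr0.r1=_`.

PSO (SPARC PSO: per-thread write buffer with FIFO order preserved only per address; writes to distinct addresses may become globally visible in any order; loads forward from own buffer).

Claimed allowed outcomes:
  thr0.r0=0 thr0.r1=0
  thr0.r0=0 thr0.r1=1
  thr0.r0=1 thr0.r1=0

outcome vector order: (thr0.r0,thr0.r1)
PSO (4): 00 01 10 11
PSO∖claimed = {11}

missing: thr0.r0=1 thr0.r1=1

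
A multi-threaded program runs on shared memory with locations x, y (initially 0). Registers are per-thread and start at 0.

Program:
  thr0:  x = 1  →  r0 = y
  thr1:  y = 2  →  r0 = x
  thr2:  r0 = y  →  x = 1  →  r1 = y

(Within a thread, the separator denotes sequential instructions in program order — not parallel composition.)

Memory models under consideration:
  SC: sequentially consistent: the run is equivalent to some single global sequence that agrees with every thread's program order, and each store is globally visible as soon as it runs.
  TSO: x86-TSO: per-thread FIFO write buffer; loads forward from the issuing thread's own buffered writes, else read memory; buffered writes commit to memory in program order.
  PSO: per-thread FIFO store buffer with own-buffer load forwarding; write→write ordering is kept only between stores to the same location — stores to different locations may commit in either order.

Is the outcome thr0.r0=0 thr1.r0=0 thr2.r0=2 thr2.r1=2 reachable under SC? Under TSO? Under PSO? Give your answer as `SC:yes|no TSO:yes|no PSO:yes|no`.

SC:no TSO:yes PSO:yes

outcome vector order: (thr0.r0,thr1.r0,thr2.r0,thr2.r1)
SC: 8 outcomes — {<0 1 0 0> <0 1 0 2> <0 1 2 2> <2 0 0 2> <2 0 2 2> <2 1 0 0> <2 1 0 2> <2 1 2 2>}
TSO: 12 outcomes — {<0 0 0 0> <0 0 0 2> <0 0 2 2> <0 1 0 0> <0 1 0 2> <0 1 2 2> <2 0 0 0> <2 0 0 2> <2 0 2 2> <2 1 0 0> <2 1 0 2> <2 1 2 2>}
PSO: 12 outcomes — {<0 0 0 0> <0 0 0 2> <0 0 2 2> <0 1 0 0> <0 1 0 2> <0 1 2 2> <2 0 0 0> <2 0 0 2> <2 0 2 2> <2 1 0 0> <2 1 0 2> <2 1 2 2>}
target <0 0 2 2> ∈ {TSO,PSO}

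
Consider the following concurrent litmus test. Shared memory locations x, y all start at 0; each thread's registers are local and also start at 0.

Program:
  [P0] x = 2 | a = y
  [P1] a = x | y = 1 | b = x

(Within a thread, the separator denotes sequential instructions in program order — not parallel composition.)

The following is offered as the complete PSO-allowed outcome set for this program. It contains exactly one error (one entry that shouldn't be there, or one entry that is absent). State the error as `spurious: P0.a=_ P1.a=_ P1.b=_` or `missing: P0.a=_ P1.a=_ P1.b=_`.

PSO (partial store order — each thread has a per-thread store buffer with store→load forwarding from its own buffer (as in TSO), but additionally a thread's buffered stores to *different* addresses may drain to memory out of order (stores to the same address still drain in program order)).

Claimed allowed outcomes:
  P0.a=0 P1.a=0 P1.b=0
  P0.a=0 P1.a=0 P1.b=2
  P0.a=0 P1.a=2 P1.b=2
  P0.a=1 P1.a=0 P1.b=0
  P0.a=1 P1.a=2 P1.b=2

outcome vector order: (P0.a,P1.a,P1.b)
under PSO → 0/0/0 0/0/2 0/2/2 1/0/0 1/0/2 1/2/2
PSO∖claimed = {1/0/2}

missing: P0.a=1 P1.a=0 P1.b=2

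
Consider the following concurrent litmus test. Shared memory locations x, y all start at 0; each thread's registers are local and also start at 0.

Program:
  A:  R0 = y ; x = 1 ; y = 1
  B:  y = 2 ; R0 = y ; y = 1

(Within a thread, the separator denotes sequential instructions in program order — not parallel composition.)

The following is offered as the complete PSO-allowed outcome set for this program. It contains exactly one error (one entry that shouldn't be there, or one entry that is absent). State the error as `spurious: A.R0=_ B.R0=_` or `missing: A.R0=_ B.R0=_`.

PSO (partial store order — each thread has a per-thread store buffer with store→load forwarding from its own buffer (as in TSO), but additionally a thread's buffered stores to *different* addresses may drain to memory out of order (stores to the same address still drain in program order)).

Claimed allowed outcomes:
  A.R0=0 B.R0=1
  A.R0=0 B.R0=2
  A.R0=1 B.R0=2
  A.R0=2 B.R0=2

missing: A.R0=2 B.R0=1

outcome vector order: (A.R0,B.R0)
[PSO] allowed = {0/1, 0/2, 1/2, 2/1, 2/2}
PSO∖claimed = {2/1}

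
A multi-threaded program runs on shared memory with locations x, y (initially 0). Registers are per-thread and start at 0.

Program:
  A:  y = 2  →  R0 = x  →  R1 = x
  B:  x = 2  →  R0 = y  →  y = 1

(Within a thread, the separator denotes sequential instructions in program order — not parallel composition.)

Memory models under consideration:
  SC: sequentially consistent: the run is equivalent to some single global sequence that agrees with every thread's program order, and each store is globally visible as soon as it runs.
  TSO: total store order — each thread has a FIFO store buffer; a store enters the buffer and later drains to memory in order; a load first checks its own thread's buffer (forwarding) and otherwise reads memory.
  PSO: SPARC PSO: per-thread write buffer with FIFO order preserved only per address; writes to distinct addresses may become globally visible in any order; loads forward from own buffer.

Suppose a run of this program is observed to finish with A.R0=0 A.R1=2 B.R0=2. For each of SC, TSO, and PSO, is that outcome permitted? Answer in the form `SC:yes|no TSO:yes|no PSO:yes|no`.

outcome vector order: (A.R0,A.R1,B.R0)
SC: 4 outcomes — {<0 0 2> <0 2 2> <2 2 0> <2 2 2>}
TSO: 6 outcomes — {<0 0 0> <0 0 2> <0 2 0> <0 2 2> <2 2 0> <2 2 2>}
PSO: 6 outcomes — {<0 0 0> <0 0 2> <0 2 0> <0 2 2> <2 2 0> <2 2 2>}
target <0 2 2> ∈ {SC,TSO,PSO}

SC:yes TSO:yes PSO:yes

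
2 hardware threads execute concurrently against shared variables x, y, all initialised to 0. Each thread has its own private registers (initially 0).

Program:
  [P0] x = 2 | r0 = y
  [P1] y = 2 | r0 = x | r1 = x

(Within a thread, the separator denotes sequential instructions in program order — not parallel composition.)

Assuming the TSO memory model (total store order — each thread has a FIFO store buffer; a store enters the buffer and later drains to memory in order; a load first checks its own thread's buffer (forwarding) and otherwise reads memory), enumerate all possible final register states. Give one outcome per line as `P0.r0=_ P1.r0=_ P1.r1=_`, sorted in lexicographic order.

P0.r0=0 P1.r0=0 P1.r1=0
P0.r0=0 P1.r0=0 P1.r1=2
P0.r0=0 P1.r0=2 P1.r1=2
P0.r0=2 P1.r0=0 P1.r1=0
P0.r0=2 P1.r0=0 P1.r1=2
P0.r0=2 P1.r0=2 P1.r1=2

outcome vector order: (P0.r0,P1.r0,P1.r1)
|TSO outcomes| = 6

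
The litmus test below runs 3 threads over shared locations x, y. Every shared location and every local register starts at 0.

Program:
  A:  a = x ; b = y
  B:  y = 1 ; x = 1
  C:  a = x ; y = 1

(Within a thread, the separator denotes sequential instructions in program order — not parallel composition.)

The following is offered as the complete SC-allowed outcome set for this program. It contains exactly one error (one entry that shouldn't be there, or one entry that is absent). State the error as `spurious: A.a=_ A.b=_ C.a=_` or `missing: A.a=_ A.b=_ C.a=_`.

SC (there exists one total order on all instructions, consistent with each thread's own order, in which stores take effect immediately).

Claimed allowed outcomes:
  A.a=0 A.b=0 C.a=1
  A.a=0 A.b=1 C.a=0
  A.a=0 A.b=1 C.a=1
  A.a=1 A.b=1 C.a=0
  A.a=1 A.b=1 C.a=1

outcome vector order: (A.a,A.b,C.a)
SC (6): 0/0/0 0/0/1 0/1/0 0/1/1 1/1/0 1/1/1
SC∖claimed = {0/0/0}

missing: A.a=0 A.b=0 C.a=0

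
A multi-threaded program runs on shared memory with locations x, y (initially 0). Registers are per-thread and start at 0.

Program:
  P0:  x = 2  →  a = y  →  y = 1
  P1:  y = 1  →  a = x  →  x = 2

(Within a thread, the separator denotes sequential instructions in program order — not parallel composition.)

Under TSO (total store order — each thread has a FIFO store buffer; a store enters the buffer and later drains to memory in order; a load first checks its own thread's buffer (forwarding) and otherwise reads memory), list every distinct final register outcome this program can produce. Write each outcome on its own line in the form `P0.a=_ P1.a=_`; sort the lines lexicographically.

P0.a=0 P1.a=0
P0.a=0 P1.a=2
P0.a=1 P1.a=0
P0.a=1 P1.a=2

outcome vector order: (P0.a,P1.a)
|TSO outcomes| = 4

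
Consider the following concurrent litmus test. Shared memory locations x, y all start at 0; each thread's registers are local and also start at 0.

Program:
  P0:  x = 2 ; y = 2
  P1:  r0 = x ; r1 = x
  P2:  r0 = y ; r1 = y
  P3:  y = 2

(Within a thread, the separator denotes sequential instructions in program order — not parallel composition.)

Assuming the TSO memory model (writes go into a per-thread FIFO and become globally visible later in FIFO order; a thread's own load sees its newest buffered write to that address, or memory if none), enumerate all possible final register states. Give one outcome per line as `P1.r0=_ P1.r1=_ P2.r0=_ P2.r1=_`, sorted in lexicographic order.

outcome vector order: (P1.r0,P1.r1,P2.r0,P2.r1)
|TSO outcomes| = 9

P1.r0=0 P1.r1=0 P2.r0=0 P2.r1=0
P1.r0=0 P1.r1=0 P2.r0=0 P2.r1=2
P1.r0=0 P1.r1=0 P2.r0=2 P2.r1=2
P1.r0=0 P1.r1=2 P2.r0=0 P2.r1=0
P1.r0=0 P1.r1=2 P2.r0=0 P2.r1=2
P1.r0=0 P1.r1=2 P2.r0=2 P2.r1=2
P1.r0=2 P1.r1=2 P2.r0=0 P2.r1=0
P1.r0=2 P1.r1=2 P2.r0=0 P2.r1=2
P1.r0=2 P1.r1=2 P2.r0=2 P2.r1=2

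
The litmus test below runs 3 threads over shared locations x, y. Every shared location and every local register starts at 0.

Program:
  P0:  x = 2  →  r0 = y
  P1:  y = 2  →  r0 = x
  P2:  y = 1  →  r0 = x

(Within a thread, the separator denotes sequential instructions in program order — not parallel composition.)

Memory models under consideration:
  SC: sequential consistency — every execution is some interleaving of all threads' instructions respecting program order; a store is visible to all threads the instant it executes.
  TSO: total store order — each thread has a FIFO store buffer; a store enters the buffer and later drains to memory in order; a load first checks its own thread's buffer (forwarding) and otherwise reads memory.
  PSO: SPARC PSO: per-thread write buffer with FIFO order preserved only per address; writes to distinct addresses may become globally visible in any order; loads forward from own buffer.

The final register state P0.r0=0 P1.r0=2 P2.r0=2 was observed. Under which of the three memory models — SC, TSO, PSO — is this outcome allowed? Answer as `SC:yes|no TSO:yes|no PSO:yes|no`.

SC:yes TSO:yes PSO:yes

outcome vector order: (P0.r0,P1.r0,P2.r0)
SC: 9 outcomes — {(0,2,2), (1,0,0), (1,0,2), (1,2,0), (1,2,2), (2,0,0), (2,0,2), (2,2,0), (2,2,2)}
TSO: 12 outcomes — {(0,0,0), (0,0,2), (0,2,0), (0,2,2), (1,0,0), (1,0,2), (1,2,0), (1,2,2), (2,0,0), (2,0,2), (2,2,0), (2,2,2)}
PSO: 12 outcomes — {(0,0,0), (0,0,2), (0,2,0), (0,2,2), (1,0,0), (1,0,2), (1,2,0), (1,2,2), (2,0,0), (2,0,2), (2,2,0), (2,2,2)}
target (0,2,2) ∈ {SC,TSO,PSO}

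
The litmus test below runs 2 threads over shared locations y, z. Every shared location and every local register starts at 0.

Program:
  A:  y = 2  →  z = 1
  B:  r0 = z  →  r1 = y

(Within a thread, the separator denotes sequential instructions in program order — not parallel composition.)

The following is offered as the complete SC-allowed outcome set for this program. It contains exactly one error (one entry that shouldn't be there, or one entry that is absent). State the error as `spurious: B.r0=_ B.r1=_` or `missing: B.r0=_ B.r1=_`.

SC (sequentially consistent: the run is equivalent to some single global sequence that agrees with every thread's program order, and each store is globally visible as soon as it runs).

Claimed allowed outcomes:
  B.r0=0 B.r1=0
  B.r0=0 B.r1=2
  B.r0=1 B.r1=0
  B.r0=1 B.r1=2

spurious: B.r0=1 B.r1=0

outcome vector order: (B.r0,B.r1)
SC (3): (0,0), (0,2), (1,2)
claimed∖SC = {(1,0)}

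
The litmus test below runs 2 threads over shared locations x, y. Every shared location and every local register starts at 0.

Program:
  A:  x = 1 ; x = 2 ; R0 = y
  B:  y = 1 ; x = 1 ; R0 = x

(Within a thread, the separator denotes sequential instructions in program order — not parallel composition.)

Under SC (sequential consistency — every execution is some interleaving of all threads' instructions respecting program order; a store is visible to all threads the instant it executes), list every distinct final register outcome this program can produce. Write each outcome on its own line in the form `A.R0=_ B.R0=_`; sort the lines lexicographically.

A.R0=0 B.R0=1
A.R0=1 B.R0=1
A.R0=1 B.R0=2

outcome vector order: (A.R0,B.R0)
|SC outcomes| = 3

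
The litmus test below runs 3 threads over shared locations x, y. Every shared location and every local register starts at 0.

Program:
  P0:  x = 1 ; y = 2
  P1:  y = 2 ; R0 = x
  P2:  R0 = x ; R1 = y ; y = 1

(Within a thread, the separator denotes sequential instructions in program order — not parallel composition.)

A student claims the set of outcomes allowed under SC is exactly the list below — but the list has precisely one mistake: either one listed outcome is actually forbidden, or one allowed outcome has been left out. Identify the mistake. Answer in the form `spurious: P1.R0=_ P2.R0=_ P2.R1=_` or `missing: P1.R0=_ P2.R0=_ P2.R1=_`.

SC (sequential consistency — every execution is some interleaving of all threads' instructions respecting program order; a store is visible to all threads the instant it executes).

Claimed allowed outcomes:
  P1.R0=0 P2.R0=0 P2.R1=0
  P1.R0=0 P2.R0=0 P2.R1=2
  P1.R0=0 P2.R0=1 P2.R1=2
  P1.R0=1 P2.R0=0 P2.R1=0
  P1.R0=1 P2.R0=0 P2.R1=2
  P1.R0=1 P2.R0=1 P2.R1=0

missing: P1.R0=1 P2.R0=1 P2.R1=2

outcome vector order: (P1.R0,P2.R0,P2.R1)
under SC → 000, 002, 012, 100, 102, 110, 112
SC∖claimed = {112}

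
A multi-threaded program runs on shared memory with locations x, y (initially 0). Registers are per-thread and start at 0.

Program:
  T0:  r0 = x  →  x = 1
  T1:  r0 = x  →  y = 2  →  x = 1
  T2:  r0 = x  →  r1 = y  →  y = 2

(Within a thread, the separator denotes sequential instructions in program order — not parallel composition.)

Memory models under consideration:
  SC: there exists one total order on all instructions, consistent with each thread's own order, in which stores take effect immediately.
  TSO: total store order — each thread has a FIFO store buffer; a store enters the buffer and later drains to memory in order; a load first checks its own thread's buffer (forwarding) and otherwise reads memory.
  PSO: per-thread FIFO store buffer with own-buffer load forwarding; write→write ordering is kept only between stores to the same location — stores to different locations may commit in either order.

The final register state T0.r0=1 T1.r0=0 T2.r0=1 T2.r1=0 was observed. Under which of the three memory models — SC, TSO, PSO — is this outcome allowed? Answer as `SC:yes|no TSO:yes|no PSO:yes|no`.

SC:no TSO:no PSO:yes

outcome vector order: (T0.r0,T1.r0,T2.r0,T2.r1)
under SC → 0/0/0/0, 0/0/0/2, 0/0/1/0, 0/0/1/2, 0/1/0/0, 0/1/0/2, 0/1/1/0, 0/1/1/2, 1/0/0/0, 1/0/0/2, 1/0/1/2
under TSO → 0/0/0/0, 0/0/0/2, 0/0/1/0, 0/0/1/2, 0/1/0/0, 0/1/0/2, 0/1/1/0, 0/1/1/2, 1/0/0/0, 1/0/0/2, 1/0/1/2
under PSO → 0/0/0/0, 0/0/0/2, 0/0/1/0, 0/0/1/2, 0/1/0/0, 0/1/0/2, 0/1/1/0, 0/1/1/2, 1/0/0/0, 1/0/0/2, 1/0/1/0, 1/0/1/2
target 1/0/1/0 ∈ {PSO}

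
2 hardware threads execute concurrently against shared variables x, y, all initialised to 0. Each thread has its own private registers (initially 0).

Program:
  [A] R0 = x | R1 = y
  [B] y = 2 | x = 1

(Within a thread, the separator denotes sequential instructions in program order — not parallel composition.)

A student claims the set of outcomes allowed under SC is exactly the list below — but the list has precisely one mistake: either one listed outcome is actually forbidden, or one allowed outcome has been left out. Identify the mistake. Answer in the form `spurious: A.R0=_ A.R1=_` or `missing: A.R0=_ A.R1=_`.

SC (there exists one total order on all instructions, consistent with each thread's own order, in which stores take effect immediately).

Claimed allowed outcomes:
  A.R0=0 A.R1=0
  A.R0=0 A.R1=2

missing: A.R0=1 A.R1=2

outcome vector order: (A.R0,A.R1)
SC: 3 outcomes — {<0 0>, <0 2>, <1 2>}
SC∖claimed = {<1 2>}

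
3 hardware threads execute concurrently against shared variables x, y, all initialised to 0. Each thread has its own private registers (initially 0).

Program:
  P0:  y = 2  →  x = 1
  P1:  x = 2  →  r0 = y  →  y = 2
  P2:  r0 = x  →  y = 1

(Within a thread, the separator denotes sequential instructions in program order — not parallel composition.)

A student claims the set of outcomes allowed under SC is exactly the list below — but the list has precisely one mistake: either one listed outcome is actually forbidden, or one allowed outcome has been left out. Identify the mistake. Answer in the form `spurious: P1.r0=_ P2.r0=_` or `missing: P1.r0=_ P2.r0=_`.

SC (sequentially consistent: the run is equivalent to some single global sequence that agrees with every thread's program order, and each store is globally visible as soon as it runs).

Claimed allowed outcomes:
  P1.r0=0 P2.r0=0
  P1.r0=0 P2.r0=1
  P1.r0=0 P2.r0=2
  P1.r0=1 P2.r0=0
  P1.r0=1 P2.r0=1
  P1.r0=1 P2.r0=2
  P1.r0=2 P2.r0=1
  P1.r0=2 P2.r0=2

missing: P1.r0=2 P2.r0=0

outcome vector order: (P1.r0,P2.r0)
SC: 9 outcomes — {0/0 0/1 0/2 1/0 1/1 1/2 2/0 2/1 2/2}
SC∖claimed = {2/0}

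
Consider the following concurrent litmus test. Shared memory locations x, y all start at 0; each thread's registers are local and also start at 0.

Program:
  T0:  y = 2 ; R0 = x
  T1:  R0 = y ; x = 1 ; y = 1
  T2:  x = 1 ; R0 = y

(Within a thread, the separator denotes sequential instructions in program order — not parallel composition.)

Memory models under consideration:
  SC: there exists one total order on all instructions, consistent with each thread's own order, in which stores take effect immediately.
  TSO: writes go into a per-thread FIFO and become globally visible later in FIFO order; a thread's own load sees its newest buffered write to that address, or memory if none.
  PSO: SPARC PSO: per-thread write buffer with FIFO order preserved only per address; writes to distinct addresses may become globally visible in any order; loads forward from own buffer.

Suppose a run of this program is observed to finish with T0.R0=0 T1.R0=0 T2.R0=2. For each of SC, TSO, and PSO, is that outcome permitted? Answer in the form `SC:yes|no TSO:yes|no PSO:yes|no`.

SC:yes TSO:yes PSO:yes

outcome vector order: (T0.R0,T1.R0,T2.R0)
SC (10): (0,0,1) (0,0,2) (0,2,1) (0,2,2) (1,0,0) (1,0,1) (1,0,2) (1,2,0) (1,2,1) (1,2,2)
TSO (12): (0,0,0) (0,0,1) (0,0,2) (0,2,0) (0,2,1) (0,2,2) (1,0,0) (1,0,1) (1,0,2) (1,2,0) (1,2,1) (1,2,2)
PSO (12): (0,0,0) (0,0,1) (0,0,2) (0,2,0) (0,2,1) (0,2,2) (1,0,0) (1,0,1) (1,0,2) (1,2,0) (1,2,1) (1,2,2)
target (0,0,2) ∈ {SC,TSO,PSO}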